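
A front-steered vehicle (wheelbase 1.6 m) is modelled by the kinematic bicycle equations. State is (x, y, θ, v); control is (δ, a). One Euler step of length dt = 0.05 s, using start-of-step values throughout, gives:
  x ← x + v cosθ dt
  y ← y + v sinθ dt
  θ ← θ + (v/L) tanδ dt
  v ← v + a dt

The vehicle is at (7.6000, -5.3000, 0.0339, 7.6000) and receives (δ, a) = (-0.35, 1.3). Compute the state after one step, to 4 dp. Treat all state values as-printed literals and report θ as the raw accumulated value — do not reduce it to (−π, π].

x' = 7.6000 + 7.6000·cos(0.0339)·0.05 = 7.9798
y' = -5.3000 + 7.6000·sin(0.0339)·0.05 = -5.2871
θ' = 0.0339 + (7.6000/1.6)·tan(-0.35)·0.05 = -0.0528
v' = 7.6000 + 1.3000·0.05 = 7.6650

(7.9798, -5.2871, -0.0528, 7.6650)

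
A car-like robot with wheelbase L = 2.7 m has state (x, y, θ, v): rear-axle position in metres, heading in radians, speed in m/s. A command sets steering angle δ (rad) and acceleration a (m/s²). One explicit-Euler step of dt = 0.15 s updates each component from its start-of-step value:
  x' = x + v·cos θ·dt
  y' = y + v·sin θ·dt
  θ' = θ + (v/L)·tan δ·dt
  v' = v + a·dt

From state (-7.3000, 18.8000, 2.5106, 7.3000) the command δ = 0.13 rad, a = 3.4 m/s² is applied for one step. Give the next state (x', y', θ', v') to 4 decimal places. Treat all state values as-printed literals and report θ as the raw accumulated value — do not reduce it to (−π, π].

(-8.1841, 19.4460, 2.5636, 7.8100)

x' = -7.3000 + 7.3000·cos(2.5106)·0.15 = -8.1841
y' = 18.8000 + 7.3000·sin(2.5106)·0.15 = 19.4460
θ' = 2.5106 + (7.3000/2.7)·tan(0.13)·0.15 = 2.5636
v' = 7.3000 + 3.4000·0.15 = 7.8100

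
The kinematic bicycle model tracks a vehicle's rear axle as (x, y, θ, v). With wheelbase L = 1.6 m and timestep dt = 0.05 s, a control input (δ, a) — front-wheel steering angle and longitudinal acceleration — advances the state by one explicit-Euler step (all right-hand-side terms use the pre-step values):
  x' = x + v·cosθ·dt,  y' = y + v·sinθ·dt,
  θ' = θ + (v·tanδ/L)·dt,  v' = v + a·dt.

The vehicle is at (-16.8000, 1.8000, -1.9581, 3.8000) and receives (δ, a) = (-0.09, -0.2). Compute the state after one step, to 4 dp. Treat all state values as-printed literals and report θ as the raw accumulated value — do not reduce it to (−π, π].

x' = -16.8000 + 3.8000·cos(-1.9581)·0.05 = -16.8718
y' = 1.8000 + 3.8000·sin(-1.9581)·0.05 = 1.6241
θ' = -1.9581 + (3.8000/1.6)·tan(-0.09)·0.05 = -1.9688
v' = 3.8000 − 0.2000·0.05 = 3.7900

(-16.8718, 1.6241, -1.9688, 3.7900)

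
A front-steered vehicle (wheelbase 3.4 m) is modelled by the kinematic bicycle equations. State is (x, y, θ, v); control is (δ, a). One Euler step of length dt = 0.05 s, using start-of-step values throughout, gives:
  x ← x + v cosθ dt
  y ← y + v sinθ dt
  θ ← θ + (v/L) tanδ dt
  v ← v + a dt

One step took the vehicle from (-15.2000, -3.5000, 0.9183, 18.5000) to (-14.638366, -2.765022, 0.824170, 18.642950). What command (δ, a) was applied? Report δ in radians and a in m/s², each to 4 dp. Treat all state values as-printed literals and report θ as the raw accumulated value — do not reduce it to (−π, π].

a = (v'−v)/dt = (0.142950)/0.05 = 2.8590
Δθ = θ'−θ = -0.094130;  (v·dt/L) = 18.5000·0.05/3.4 = 0.272059
tan δ = Δθ·L/(v·dt) = -0.345991  →  δ = -0.3331

δ = -0.3331, a = 2.8590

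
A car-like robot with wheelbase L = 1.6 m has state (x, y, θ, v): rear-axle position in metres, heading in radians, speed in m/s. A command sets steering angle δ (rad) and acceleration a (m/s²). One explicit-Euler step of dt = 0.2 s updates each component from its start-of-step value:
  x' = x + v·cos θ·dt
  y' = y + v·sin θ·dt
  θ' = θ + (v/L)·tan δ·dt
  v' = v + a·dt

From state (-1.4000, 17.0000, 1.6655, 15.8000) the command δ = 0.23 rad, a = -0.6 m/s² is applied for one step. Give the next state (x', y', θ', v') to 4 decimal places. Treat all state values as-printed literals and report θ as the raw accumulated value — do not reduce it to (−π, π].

(-1.6988, 20.1458, 2.1279, 15.6800)

x' = -1.4000 + 15.8000·cos(1.6655)·0.2 = -1.6988
y' = 17.0000 + 15.8000·sin(1.6655)·0.2 = 20.1458
θ' = 1.6655 + (15.8000/1.6)·tan(0.23)·0.2 = 2.1279
v' = 15.8000 − 0.6000·0.2 = 15.6800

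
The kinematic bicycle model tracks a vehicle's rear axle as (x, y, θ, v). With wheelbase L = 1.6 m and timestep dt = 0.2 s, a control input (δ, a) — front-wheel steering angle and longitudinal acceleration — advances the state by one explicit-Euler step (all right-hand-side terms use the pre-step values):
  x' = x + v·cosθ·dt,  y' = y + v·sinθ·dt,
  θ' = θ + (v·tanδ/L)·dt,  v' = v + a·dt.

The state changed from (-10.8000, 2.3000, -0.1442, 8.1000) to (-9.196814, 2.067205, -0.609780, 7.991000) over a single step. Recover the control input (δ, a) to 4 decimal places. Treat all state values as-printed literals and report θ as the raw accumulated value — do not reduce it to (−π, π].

δ = -0.4310, a = -0.5450

a = (v'−v)/dt = (-0.109000)/0.2 = -0.5450
Δθ = θ'−θ = -0.465580;  (v·dt/L) = 8.1000·0.2/1.6 = 1.012500
tan δ = Δθ·L/(v·dt) = -0.459832  →  δ = -0.4310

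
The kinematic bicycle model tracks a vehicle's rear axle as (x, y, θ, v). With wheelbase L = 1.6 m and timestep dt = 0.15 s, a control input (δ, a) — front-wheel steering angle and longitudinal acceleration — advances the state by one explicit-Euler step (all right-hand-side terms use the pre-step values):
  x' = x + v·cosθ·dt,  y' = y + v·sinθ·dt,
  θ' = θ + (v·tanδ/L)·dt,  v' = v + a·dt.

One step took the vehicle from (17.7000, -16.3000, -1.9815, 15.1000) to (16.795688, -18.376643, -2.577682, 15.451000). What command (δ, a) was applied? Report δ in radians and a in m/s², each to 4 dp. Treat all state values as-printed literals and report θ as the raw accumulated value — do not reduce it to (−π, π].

a = (v'−v)/dt = (0.351000)/0.15 = 2.3400
Δθ = θ'−θ = -0.596182;  (v·dt/L) = 15.1000·0.15/1.6 = 1.415625
tan δ = Δθ·L/(v·dt) = -0.421144  →  δ = -0.3986

δ = -0.3986, a = 2.3400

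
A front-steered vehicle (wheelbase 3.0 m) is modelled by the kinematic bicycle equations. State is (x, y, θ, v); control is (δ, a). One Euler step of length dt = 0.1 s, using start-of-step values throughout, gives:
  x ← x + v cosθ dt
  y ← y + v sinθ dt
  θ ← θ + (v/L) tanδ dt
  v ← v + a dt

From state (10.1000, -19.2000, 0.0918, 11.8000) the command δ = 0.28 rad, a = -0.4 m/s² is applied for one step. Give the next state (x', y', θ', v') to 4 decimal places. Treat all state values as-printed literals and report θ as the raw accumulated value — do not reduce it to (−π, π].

(11.2750, -19.0918, 0.2049, 11.7600)

x' = 10.1000 + 11.8000·cos(0.0918)·0.1 = 11.2750
y' = -19.2000 + 11.8000·sin(0.0918)·0.1 = -19.0918
θ' = 0.0918 + (11.8000/3.0)·tan(0.28)·0.1 = 0.2049
v' = 11.8000 − 0.4000·0.1 = 11.7600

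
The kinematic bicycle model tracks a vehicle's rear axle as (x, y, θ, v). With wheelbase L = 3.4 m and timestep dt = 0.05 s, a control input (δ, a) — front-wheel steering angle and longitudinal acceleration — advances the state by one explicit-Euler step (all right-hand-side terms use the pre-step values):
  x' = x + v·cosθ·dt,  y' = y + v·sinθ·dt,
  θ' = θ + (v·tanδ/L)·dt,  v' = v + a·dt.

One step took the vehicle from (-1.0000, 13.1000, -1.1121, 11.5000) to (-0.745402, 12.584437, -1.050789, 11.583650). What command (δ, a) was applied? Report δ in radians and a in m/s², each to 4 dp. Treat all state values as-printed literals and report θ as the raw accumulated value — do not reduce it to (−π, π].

δ = 0.3478, a = 1.6730

a = (v'−v)/dt = (0.083650)/0.05 = 1.6730
Δθ = θ'−θ = 0.061311;  (v·dt/L) = 11.5000·0.05/3.4 = 0.169118
tan δ = Δθ·L/(v·dt) = 0.362535  →  δ = 0.3478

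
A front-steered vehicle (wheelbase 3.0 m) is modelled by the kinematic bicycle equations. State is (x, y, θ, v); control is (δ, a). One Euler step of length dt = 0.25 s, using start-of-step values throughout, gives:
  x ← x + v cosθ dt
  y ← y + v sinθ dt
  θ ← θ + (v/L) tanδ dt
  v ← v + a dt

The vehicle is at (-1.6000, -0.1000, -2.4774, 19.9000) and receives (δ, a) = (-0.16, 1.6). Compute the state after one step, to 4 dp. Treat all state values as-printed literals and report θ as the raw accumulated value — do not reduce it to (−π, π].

x' = -1.6000 + 19.9000·cos(-2.4774)·0.25 = -5.5174
y' = -0.1000 + 19.9000·sin(-2.4774)·0.25 = -3.1667
θ' = -2.4774 + (19.9000/3.0)·tan(-0.16)·0.25 = -2.7450
v' = 19.9000 + 1.6000·0.25 = 20.3000

(-5.5174, -3.1667, -2.7450, 20.3000)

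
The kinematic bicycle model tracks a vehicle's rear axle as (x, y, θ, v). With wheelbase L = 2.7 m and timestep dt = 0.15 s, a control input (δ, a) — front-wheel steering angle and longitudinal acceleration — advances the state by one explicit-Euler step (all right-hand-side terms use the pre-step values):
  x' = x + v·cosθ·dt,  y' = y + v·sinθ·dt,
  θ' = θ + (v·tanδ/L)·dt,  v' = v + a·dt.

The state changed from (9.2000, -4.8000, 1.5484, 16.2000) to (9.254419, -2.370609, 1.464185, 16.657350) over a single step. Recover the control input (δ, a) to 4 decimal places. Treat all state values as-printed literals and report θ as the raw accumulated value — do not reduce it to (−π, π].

a = (v'−v)/dt = (0.457350)/0.15 = 3.0490
Δθ = θ'−θ = -0.084215;  (v·dt/L) = 16.2000·0.15/2.7 = 0.900000
tan δ = Δθ·L/(v·dt) = -0.093572  →  δ = -0.0933

δ = -0.0933, a = 3.0490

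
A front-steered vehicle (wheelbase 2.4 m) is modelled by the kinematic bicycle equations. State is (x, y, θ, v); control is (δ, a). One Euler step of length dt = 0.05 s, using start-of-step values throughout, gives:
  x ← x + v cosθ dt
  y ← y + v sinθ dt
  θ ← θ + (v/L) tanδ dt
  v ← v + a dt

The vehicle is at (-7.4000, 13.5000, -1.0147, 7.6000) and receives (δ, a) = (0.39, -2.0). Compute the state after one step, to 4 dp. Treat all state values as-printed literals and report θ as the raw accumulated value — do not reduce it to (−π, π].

(-7.1994, 13.1773, -0.9496, 7.5000)

x' = -7.4000 + 7.6000·cos(-1.0147)·0.05 = -7.1994
y' = 13.5000 + 7.6000·sin(-1.0147)·0.05 = 13.1773
θ' = -1.0147 + (7.6000/2.4)·tan(0.39)·0.05 = -0.9496
v' = 7.6000 − 2.0000·0.05 = 7.5000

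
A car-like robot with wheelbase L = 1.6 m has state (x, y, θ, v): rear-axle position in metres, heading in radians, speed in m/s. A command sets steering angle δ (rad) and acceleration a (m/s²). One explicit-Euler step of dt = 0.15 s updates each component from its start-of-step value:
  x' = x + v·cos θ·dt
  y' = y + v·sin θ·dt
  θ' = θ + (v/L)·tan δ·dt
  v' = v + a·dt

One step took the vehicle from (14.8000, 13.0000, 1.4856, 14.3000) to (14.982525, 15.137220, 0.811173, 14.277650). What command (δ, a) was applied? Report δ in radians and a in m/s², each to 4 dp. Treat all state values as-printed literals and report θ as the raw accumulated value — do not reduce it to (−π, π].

a = (v'−v)/dt = (-0.022350)/0.15 = -0.1490
Δθ = θ'−θ = -0.674427;  (v·dt/L) = 14.3000·0.15/1.6 = 1.340625
tan δ = Δθ·L/(v·dt) = -0.503069  →  δ = -0.4661

δ = -0.4661, a = -0.1490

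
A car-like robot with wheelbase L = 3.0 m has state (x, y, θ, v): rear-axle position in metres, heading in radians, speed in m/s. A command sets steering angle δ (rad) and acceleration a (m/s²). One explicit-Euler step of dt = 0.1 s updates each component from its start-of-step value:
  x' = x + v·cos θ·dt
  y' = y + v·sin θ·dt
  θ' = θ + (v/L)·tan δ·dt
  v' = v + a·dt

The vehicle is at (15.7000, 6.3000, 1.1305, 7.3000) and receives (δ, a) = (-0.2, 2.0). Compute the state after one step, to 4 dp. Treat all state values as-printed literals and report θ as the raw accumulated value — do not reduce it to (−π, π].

x' = 15.7000 + 7.3000·cos(1.1305)·0.1 = 16.0111
y' = 6.3000 + 7.3000·sin(1.1305)·0.1 = 6.9604
θ' = 1.1305 + (7.3000/3.0)·tan(-0.2)·0.1 = 1.0812
v' = 7.3000 + 2.0000·0.1 = 7.5000

(16.0111, 6.9604, 1.0812, 7.5000)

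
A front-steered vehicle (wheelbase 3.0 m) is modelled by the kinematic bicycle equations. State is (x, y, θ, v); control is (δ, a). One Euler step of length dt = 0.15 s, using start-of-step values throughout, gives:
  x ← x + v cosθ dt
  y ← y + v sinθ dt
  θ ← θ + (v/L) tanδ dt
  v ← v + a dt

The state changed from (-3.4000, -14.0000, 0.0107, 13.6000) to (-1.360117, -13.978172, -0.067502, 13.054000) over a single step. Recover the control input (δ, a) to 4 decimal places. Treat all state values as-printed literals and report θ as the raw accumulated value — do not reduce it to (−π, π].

δ = -0.1145, a = -3.6400

a = (v'−v)/dt = (-0.546000)/0.15 = -3.6400
Δθ = θ'−θ = -0.078202;  (v·dt/L) = 13.6000·0.15/3.0 = 0.680000
tan δ = Δθ·L/(v·dt) = -0.115003  →  δ = -0.1145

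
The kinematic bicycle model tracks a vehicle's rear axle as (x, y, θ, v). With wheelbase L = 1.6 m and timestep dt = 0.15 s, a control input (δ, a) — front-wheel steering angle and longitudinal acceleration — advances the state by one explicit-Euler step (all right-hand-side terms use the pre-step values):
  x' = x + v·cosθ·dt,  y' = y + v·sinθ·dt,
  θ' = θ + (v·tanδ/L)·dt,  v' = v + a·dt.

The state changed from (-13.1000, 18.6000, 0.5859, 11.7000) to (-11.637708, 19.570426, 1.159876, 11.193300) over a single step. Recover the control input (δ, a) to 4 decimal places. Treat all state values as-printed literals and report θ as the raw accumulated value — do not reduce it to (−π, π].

a = (v'−v)/dt = (-0.506700)/0.15 = -3.3780
Δθ = θ'−θ = 0.573976;  (v·dt/L) = 11.7000·0.15/1.6 = 1.096875
tan δ = Δθ·L/(v·dt) = 0.523283  →  δ = 0.4821

δ = 0.4821, a = -3.3780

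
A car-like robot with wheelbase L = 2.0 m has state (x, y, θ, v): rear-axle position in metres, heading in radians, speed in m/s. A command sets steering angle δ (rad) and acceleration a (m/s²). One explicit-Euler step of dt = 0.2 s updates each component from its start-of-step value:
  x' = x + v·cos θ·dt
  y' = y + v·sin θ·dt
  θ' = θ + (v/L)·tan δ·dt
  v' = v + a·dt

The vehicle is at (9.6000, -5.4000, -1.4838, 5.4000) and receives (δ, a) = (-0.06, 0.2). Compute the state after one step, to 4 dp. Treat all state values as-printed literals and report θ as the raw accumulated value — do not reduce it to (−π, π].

(9.6938, -6.4759, -1.5162, 5.4400)

x' = 9.6000 + 5.4000·cos(-1.4838)·0.2 = 9.6938
y' = -5.4000 + 5.4000·sin(-1.4838)·0.2 = -6.4759
θ' = -1.4838 + (5.4000/2.0)·tan(-0.06)·0.2 = -1.5162
v' = 5.4000 + 0.2000·0.2 = 5.4400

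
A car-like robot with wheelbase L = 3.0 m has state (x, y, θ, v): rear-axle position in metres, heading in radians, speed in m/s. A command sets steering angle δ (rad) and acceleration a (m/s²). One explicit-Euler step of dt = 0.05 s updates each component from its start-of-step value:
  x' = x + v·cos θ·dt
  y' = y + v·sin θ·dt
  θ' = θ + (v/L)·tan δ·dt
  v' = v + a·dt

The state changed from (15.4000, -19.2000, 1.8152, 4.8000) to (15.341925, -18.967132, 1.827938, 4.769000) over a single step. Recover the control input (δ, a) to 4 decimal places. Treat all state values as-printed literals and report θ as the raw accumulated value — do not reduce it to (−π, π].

δ = 0.1579, a = -0.6200

a = (v'−v)/dt = (-0.031000)/0.05 = -0.6200
Δθ = θ'−θ = 0.012738;  (v·dt/L) = 4.8000·0.05/3.0 = 0.080000
tan δ = Δθ·L/(v·dt) = 0.159225  →  δ = 0.1579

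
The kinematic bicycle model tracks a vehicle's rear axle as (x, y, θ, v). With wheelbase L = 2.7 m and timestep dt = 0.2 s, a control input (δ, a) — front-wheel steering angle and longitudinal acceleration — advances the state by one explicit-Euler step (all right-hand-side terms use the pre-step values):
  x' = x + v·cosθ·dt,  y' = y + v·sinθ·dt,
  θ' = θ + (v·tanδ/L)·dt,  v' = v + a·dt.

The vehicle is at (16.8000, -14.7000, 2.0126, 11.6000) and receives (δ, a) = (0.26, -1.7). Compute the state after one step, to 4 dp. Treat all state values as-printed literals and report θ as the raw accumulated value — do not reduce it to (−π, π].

(15.8080, -12.6028, 2.2412, 11.2600)

x' = 16.8000 + 11.6000·cos(2.0126)·0.2 = 15.8080
y' = -14.7000 + 11.6000·sin(2.0126)·0.2 = -12.6028
θ' = 2.0126 + (11.6000/2.7)·tan(0.26)·0.2 = 2.2412
v' = 11.6000 − 1.7000·0.2 = 11.2600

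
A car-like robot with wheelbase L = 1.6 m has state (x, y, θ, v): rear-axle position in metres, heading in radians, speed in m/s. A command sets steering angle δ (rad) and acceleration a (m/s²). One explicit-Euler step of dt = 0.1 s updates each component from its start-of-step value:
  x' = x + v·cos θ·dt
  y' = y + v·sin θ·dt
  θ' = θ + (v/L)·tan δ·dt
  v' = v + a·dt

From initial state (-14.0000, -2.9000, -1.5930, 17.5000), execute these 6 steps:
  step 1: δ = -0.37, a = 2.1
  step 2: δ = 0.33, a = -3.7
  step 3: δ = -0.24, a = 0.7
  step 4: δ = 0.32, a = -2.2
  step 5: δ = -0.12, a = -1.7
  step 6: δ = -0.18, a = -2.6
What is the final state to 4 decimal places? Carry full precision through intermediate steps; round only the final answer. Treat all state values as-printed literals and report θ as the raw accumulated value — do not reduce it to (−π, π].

after step 1 (δ=-0.37, a=2.1): (-14.038853, -4.649569, -2.017225, 17.710000)
after step 2 (δ=0.33, a=-3.7): (-14.803478, -6.247001, -1.638093, 17.340000)
after step 3 (δ=-0.24, a=0.7): (-14.920082, -7.977076, -1.903305, 17.410000)
after step 4 (δ=0.32, a=-2.2): (-15.488371, -9.622715, -1.542712, 17.190000)
after step 5 (δ=-0.12, a=-1.7): (-15.440100, -11.341038, -1.672259, 17.020000)
after step 6 (δ=-0.18, a=-2.6): (-15.612494, -13.034284, -1.865829, 16.760000)

(-15.6125, -13.0343, -1.8658, 16.7600)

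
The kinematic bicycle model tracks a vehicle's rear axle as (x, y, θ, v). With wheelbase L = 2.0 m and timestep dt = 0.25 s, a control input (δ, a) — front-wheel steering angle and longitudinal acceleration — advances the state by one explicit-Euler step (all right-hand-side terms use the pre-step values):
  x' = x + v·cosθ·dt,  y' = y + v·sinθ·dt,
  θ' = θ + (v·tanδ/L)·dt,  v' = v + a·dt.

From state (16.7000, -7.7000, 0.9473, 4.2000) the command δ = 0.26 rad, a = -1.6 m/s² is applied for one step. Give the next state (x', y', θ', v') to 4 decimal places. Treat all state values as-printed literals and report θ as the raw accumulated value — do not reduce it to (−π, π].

(17.3131, -6.8476, 1.0870, 3.8000)

x' = 16.7000 + 4.2000·cos(0.9473)·0.25 = 17.3131
y' = -7.7000 + 4.2000·sin(0.9473)·0.25 = -6.8476
θ' = 0.9473 + (4.2000/2.0)·tan(0.26)·0.25 = 1.0870
v' = 4.2000 − 1.6000·0.25 = 3.8000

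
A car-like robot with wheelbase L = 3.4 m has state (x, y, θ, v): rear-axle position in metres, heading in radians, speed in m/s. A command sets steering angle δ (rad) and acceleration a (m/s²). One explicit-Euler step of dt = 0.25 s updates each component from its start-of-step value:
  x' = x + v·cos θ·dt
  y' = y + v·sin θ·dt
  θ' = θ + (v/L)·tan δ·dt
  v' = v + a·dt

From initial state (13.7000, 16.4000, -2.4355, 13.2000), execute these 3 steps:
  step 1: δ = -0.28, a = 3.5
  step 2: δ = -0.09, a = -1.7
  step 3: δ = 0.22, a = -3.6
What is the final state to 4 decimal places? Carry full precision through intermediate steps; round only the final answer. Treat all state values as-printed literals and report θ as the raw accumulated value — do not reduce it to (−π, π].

after step 1 (δ=-0.28, a=3.5): (11.189020, 14.258743, -2.714597, 14.075000)
after step 2 (δ=-0.09, a=-1.7): (7.986204, 12.801495, -2.807993, 13.650000)
after step 3 (δ=0.22, a=-3.6): (4.761837, 11.684082, -2.583551, 12.750000)

(4.7618, 11.6841, -2.5836, 12.7500)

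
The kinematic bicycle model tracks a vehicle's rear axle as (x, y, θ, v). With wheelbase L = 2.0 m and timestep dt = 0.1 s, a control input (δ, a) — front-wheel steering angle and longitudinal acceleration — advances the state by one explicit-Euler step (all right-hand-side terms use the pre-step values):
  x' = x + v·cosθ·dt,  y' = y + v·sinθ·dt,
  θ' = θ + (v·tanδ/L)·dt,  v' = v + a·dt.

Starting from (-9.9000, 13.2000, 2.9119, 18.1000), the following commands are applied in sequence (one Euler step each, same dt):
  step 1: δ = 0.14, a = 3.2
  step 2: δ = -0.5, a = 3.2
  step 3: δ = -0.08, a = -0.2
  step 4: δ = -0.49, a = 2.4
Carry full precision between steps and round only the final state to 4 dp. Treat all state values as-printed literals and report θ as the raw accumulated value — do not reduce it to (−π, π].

(-16.4910, 16.0440, 1.9619, 18.9600)

after step 1 (δ=0.14, a=3.2): (-11.662463, 13.612098, 3.039434, 18.420000)
after step 2 (δ=-0.5, a=3.2): (-13.494859, 13.799946, 2.536290, 18.740000)
after step 3 (δ=-0.08, a=-0.2): (-15.035905, 14.866273, 2.461169, 18.720000)
after step 4 (δ=-0.49, a=2.4): (-16.491023, 16.043990, 1.961918, 18.960000)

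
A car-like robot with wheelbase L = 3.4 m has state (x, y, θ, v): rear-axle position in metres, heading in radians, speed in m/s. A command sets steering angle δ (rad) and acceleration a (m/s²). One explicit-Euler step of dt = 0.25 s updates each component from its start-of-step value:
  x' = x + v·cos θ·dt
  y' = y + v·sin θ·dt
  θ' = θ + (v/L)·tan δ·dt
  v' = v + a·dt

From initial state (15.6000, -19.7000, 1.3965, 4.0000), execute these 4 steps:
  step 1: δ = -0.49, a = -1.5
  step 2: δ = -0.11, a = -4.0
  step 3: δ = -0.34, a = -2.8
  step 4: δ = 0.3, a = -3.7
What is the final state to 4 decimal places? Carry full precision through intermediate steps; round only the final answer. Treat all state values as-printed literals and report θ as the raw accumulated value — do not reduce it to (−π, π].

(16.4998, -16.8064, 1.1857, 1.0000)

after step 1 (δ=-0.49, a=-1.5): (15.773415, -18.715151, 1.239621, 3.625000)
after step 2 (δ=-0.11, a=-4.0): (16.068087, -17.858146, 1.210182, 2.625000)
after step 3 (δ=-0.34, a=-2.8): (16.299643, -17.244106, 1.141906, 1.925000)
after step 4 (δ=0.3, a=-3.7): (16.499777, -16.806444, 1.185691, 1.000000)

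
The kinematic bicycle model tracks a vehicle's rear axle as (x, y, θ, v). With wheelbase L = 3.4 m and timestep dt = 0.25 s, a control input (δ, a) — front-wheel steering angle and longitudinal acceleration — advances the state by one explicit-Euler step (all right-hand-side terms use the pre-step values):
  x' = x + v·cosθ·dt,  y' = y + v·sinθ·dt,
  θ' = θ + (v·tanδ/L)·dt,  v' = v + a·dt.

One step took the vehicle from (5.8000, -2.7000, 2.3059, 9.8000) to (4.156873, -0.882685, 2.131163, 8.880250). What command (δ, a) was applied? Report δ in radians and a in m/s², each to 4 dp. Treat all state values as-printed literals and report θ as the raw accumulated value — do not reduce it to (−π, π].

δ = -0.2379, a = -3.6790

a = (v'−v)/dt = (-0.919750)/0.25 = -3.6790
Δθ = θ'−θ = -0.174737;  (v·dt/L) = 9.8000·0.25/3.4 = 0.720588
tan δ = Δθ·L/(v·dt) = -0.242492  →  δ = -0.2379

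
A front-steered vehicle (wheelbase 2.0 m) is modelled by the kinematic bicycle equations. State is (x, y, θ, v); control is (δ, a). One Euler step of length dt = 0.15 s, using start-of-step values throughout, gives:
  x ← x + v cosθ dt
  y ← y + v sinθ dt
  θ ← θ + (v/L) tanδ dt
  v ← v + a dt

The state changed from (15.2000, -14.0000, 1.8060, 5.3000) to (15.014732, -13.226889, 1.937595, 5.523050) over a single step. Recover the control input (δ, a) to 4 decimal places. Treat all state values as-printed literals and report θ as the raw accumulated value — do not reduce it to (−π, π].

δ = 0.3197, a = 1.4870

a = (v'−v)/dt = (0.223050)/0.15 = 1.4870
Δθ = θ'−θ = 0.131595;  (v·dt/L) = 5.3000·0.15/2.0 = 0.397500
tan δ = Δθ·L/(v·dt) = 0.331057  →  δ = 0.3197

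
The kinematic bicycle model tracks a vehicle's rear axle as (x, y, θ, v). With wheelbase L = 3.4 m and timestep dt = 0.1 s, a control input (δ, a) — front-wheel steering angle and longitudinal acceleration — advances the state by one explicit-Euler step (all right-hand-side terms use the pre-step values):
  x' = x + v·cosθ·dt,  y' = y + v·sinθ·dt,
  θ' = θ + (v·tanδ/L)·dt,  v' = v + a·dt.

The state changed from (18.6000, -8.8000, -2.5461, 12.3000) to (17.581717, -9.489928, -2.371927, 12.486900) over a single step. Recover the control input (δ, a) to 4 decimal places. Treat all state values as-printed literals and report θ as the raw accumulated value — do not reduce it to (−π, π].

δ = 0.4487, a = 1.8690

a = (v'−v)/dt = (0.186900)/0.1 = 1.8690
Δθ = θ'−θ = 0.174173;  (v·dt/L) = 12.3000·0.1/3.4 = 0.361765
tan δ = Δθ·L/(v·dt) = 0.481454  →  δ = 0.4487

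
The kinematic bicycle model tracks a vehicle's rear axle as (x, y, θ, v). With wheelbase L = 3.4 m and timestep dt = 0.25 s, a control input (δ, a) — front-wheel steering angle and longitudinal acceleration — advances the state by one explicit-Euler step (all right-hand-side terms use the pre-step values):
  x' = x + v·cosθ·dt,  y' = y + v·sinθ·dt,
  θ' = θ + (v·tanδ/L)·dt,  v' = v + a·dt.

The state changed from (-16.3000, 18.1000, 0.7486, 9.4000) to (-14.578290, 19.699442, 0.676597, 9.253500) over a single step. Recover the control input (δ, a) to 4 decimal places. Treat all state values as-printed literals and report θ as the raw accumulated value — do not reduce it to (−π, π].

a = (v'−v)/dt = (-0.146500)/0.25 = -0.5860
Δθ = θ'−θ = -0.072003;  (v·dt/L) = 9.4000·0.25/3.4 = 0.691176
tan δ = Δθ·L/(v·dt) = -0.104175  →  δ = -0.1038

δ = -0.1038, a = -0.5860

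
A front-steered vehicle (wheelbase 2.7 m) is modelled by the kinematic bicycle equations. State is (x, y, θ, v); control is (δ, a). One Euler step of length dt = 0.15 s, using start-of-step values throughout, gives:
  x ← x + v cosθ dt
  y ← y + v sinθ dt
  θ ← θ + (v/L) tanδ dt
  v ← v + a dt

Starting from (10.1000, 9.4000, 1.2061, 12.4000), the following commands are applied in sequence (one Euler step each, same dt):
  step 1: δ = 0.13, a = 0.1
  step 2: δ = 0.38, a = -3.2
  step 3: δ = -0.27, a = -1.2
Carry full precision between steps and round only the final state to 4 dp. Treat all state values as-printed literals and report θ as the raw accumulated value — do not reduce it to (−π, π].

after step 1 (δ=0.13, a=0.1): (10.763398, 11.137672, 1.296163, 12.415000)
after step 2 (δ=0.38, a=-3.2): (11.268428, 12.930134, 1.571647, 11.935000)
after step 3 (δ=-0.27, a=-1.2): (11.266905, 14.720383, 1.388141, 11.755000)

(11.2669, 14.7204, 1.3881, 11.7550)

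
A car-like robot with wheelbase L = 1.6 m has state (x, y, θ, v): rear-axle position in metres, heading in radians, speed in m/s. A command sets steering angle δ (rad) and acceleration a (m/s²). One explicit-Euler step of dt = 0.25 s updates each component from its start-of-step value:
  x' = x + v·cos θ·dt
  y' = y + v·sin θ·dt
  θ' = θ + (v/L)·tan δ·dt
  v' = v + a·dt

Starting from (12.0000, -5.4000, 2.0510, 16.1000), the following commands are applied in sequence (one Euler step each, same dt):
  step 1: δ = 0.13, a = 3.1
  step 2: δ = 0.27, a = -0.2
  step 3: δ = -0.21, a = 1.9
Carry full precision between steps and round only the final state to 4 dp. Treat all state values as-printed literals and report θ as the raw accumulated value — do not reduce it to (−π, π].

after step 1 (δ=0.13, a=3.1): (10.140612, -1.830224, 2.379886, 16.875000)
after step 2 (δ=0.27, a=-0.2): (7.087674, 1.081378, 3.109619, 16.825000)
after step 3 (δ=-0.21, a=1.9): (2.883574, 1.215842, 2.549288, 17.300000)

(2.8836, 1.2158, 2.5493, 17.3000)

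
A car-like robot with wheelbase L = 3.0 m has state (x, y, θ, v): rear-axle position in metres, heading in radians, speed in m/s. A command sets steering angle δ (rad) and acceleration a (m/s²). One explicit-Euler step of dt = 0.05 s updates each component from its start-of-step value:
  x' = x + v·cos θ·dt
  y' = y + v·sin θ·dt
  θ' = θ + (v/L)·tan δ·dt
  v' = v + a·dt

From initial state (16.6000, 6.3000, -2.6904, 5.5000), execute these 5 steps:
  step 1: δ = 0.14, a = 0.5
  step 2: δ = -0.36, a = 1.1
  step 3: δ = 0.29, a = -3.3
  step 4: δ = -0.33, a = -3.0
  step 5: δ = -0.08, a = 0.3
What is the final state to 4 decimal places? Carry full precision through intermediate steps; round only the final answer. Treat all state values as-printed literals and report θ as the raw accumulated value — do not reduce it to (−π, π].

(15.3692, 5.7119, -2.7223, 5.2800)

after step 1 (δ=0.14, a=0.5): (16.352520, 6.180089, -2.677482, 5.525000)
after step 2 (δ=-0.36, a=1.1): (16.105492, 6.056432, -2.712143, 5.580000)
after step 3 (δ=0.29, a=-3.3): (15.851826, 5.940265, -2.684390, 5.415000)
after step 4 (δ=-0.33, a=-3.0): (15.608885, 5.820745, -2.715303, 5.265000)
after step 5 (δ=-0.08, a=0.3): (15.369194, 5.711892, -2.722338, 5.280000)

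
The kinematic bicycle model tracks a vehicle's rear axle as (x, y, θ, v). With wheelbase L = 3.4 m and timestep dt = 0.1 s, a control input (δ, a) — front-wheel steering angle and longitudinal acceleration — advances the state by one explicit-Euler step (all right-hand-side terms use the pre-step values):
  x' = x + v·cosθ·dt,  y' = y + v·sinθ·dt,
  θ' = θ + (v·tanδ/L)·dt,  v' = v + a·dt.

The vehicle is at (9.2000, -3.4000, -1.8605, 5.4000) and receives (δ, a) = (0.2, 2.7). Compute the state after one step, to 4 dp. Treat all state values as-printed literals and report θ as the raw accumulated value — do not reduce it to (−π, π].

(9.0457, -3.9175, -1.8283, 5.6700)

x' = 9.2000 + 5.4000·cos(-1.8605)·0.1 = 9.0457
y' = -3.4000 + 5.4000·sin(-1.8605)·0.1 = -3.9175
θ' = -1.8605 + (5.4000/3.4)·tan(0.2)·0.1 = -1.8283
v' = 5.4000 + 2.7000·0.1 = 5.6700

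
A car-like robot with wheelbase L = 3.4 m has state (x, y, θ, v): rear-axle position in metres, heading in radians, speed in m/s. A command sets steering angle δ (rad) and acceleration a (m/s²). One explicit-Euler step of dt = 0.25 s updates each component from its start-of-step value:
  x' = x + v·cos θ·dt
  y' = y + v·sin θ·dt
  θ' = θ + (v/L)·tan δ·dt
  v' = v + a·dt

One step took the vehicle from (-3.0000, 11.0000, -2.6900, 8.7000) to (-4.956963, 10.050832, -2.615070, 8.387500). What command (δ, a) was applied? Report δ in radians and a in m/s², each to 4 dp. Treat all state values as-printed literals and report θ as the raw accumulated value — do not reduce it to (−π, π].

a = (v'−v)/dt = (-0.312500)/0.25 = -1.2500
Δθ = θ'−θ = 0.074930;  (v·dt/L) = 8.7000·0.25/3.4 = 0.639706
tan δ = Δθ·L/(v·dt) = 0.117132  →  δ = 0.1166

δ = 0.1166, a = -1.2500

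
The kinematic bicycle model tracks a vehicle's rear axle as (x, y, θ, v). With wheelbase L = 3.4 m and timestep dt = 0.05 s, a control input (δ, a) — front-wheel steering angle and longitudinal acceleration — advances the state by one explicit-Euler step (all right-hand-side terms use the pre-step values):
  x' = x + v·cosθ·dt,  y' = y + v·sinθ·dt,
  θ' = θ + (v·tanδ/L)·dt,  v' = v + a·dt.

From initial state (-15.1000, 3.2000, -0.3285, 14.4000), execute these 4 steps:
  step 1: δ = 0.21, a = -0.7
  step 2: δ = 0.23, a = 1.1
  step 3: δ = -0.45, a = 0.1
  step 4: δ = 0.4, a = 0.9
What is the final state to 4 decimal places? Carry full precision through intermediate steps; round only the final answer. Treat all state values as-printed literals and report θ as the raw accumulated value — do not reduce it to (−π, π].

after step 1 (δ=0.21, a=-0.7): (-14.418500, 2.967711, -0.283364, 14.365000)
after step 2 (δ=0.23, a=1.1): (-13.728894, 2.766898, -0.233901, 14.420000)
after step 3 (δ=-0.45, a=0.1): (-13.027527, 2.599788, -0.336337, 14.425000)
after step 4 (δ=0.4, a=0.9): (-12.346689, 2.361753, -0.246649, 14.470000)

(-12.3467, 2.3618, -0.2466, 14.4700)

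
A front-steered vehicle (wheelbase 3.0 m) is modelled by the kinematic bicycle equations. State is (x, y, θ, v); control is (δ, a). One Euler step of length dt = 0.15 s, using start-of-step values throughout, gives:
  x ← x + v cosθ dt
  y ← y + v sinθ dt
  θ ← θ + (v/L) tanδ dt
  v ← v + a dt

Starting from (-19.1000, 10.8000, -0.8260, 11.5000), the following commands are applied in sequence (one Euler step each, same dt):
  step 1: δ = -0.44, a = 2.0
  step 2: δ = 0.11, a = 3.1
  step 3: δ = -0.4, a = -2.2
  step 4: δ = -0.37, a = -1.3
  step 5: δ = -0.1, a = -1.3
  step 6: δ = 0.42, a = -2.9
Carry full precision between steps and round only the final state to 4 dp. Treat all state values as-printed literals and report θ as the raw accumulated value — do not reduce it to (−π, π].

(-15.6158, 1.1672, -1.3234, 11.1100)

after step 1 (δ=-0.44, a=2.0): (-17.930757, 9.531735, -1.096699, 11.800000)
after step 2 (δ=0.11, a=3.1): (-17.122689, 7.956957, -1.031536, 12.265000)
after step 3 (δ=-0.4, a=-2.2): (-16.177974, 6.378289, -1.290814, 11.935000)
after step 4 (δ=-0.37, a=-1.3): (-15.683258, 4.657751, -1.522271, 11.740000)
after step 5 (δ=-0.1, a=-1.3): (-15.597839, 2.898823, -1.581168, 11.545000)
after step 6 (δ=0.42, a=-2.9): (-15.615799, 1.167167, -1.323383, 11.110000)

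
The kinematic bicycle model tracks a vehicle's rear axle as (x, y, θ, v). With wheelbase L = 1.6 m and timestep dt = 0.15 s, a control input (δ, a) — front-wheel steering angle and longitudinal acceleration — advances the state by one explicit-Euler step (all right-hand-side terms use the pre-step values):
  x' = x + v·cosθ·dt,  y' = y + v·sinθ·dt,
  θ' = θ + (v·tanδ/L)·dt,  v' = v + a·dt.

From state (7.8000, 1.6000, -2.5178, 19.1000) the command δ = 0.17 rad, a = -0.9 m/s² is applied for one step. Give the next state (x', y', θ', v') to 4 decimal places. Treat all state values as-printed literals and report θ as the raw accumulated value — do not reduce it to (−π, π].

x' = 7.8000 + 19.1000·cos(-2.5178)·0.15 = 5.4746
y' = 1.6000 + 19.1000·sin(-2.5178)·0.15 = -0.0735
θ' = -2.5178 + (19.1000/1.6)·tan(0.17)·0.15 = -2.2104
v' = 19.1000 − 0.9000·0.15 = 18.9650

(5.4746, -0.0735, -2.2104, 18.9650)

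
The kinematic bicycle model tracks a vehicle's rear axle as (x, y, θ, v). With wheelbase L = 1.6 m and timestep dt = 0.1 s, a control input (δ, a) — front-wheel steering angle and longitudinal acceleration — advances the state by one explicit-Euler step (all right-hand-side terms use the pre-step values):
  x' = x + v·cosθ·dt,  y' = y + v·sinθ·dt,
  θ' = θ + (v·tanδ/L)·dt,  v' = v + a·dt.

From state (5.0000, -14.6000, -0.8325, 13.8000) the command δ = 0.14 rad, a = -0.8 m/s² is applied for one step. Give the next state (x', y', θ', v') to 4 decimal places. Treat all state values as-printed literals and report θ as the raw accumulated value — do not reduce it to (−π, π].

(5.9288, -15.6207, -0.7110, 13.7200)

x' = 5.0000 + 13.8000·cos(-0.8325)·0.1 = 5.9288
y' = -14.6000 + 13.8000·sin(-0.8325)·0.1 = -15.6207
θ' = -0.8325 + (13.8000/1.6)·tan(0.14)·0.1 = -0.7110
v' = 13.8000 − 0.8000·0.1 = 13.7200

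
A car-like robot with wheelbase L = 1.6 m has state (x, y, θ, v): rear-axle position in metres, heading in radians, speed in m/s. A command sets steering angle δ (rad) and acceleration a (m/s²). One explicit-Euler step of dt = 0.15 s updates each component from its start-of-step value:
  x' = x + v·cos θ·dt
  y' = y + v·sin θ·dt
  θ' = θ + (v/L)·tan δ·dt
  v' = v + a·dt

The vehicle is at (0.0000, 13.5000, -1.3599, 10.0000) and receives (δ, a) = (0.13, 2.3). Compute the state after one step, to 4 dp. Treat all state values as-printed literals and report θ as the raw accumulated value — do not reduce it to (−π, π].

x' = 0.0000 + 10.0000·cos(-1.3599)·0.15 = 0.3140
y' = 13.5000 + 10.0000·sin(-1.3599)·0.15 = 12.0332
θ' = -1.3599 + (10.0000/1.6)·tan(0.13)·0.15 = -1.2373
v' = 10.0000 + 2.3000·0.15 = 10.3450

(0.3140, 12.0332, -1.2373, 10.3450)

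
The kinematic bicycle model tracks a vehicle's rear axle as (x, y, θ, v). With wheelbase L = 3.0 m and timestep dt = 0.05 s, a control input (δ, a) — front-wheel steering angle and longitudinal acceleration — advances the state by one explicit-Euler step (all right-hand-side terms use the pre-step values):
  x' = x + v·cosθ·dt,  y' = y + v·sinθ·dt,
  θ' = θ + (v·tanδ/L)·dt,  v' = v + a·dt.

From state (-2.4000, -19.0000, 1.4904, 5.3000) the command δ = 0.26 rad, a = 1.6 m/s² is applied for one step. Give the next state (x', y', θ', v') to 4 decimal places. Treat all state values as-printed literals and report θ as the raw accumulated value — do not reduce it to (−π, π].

x' = -2.4000 + 5.3000·cos(1.4904)·0.05 = -2.3787
y' = -19.0000 + 5.3000·sin(1.4904)·0.05 = -18.7359
θ' = 1.4904 + (5.3000/3.0)·tan(0.26)·0.05 = 1.5139
v' = 5.3000 + 1.6000·0.05 = 5.3800

(-2.3787, -18.7359, 1.5139, 5.3800)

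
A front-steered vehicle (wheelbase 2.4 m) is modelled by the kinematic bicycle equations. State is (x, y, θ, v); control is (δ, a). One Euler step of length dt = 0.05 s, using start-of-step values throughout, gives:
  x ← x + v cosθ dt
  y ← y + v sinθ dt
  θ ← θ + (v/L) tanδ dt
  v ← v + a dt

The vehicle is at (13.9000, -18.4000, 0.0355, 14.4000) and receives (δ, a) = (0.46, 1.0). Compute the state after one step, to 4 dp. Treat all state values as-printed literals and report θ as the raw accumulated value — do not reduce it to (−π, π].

(14.6195, -18.3744, 0.1841, 14.4500)

x' = 13.9000 + 14.4000·cos(0.0355)·0.05 = 14.6195
y' = -18.4000 + 14.4000·sin(0.0355)·0.05 = -18.3744
θ' = 0.0355 + (14.4000/2.4)·tan(0.46)·0.05 = 0.1841
v' = 14.4000 + 1.0000·0.05 = 14.4500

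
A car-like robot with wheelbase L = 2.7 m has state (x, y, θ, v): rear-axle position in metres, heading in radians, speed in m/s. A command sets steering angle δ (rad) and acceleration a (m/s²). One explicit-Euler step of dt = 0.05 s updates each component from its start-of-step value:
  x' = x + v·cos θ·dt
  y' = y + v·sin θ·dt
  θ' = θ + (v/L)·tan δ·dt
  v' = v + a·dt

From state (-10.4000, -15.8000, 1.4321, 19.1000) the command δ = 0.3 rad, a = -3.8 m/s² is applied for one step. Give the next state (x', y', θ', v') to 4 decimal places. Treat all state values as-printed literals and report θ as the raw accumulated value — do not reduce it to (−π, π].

(-10.2680, -14.8542, 1.5415, 18.9100)

x' = -10.4000 + 19.1000·cos(1.4321)·0.05 = -10.2680
y' = -15.8000 + 19.1000·sin(1.4321)·0.05 = -14.8542
θ' = 1.4321 + (19.1000/2.7)·tan(0.3)·0.05 = 1.5415
v' = 19.1000 − 3.8000·0.05 = 18.9100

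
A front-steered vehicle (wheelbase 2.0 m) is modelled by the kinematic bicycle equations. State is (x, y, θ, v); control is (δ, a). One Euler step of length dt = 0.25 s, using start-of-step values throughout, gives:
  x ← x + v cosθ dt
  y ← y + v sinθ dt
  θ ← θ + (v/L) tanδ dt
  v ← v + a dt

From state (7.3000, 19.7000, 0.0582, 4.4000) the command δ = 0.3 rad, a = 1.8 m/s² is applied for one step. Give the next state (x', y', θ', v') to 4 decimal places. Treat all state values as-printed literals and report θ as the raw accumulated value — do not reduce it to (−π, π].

x' = 7.3000 + 4.4000·cos(0.0582)·0.25 = 8.3981
y' = 19.7000 + 4.4000·sin(0.0582)·0.25 = 19.7640
θ' = 0.0582 + (4.4000/2.0)·tan(0.3)·0.25 = 0.2283
v' = 4.4000 + 1.8000·0.25 = 4.8500

(8.3981, 19.7640, 0.2283, 4.8500)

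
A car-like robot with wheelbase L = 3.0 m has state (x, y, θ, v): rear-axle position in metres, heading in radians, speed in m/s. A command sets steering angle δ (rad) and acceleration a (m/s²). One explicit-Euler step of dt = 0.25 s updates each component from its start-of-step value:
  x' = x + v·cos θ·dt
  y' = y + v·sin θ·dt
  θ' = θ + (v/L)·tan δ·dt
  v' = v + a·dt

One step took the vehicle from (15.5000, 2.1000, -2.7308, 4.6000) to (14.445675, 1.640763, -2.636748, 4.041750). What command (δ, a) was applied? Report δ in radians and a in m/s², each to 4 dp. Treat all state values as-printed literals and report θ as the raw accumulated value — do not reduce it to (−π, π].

δ = 0.2406, a = -2.2330

a = (v'−v)/dt = (-0.558250)/0.25 = -2.2330
Δθ = θ'−θ = 0.094052;  (v·dt/L) = 4.6000·0.25/3.0 = 0.383333
tan δ = Δθ·L/(v·dt) = 0.245353  →  δ = 0.2406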